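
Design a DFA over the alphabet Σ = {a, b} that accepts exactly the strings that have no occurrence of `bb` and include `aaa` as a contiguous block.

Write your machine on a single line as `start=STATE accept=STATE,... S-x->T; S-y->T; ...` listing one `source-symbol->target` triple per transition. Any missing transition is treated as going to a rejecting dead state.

start=S0; accept=S5,S6; S0-a->S1; S0-b->S2; S1-a->S3; S1-b->S2; S2-a->S1; S2-b->S4; S3-a->S5; S3-b->S2; S4-a->S4; S4-b->S4; S5-a->S5; S5-b->S6; S6-a->S5; S6-b->S4

Handle the two conditions separately and then intersect. The first has 3 states tracking partial matches of the forbidden pattern `bb`; the second has 4 states tracking whether and how much of `aaa` has been seen. A product state is a pair (one from each), accepting exactly when both do. After merging equivalent states the machine shrinks.
        a   b  
>  S0   S1  S2 
   S1   S3  S2 
   S2   S1  S4 
   S3   S5  S2 
   S4   S4  S4 
 * S5   S5  S6 
 * S6   S5  S4 
(> = start, * = accepting)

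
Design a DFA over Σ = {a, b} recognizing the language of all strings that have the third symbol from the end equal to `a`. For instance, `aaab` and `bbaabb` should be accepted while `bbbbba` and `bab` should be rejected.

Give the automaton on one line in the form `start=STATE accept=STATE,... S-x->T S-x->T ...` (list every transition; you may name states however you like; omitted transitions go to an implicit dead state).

start=S0 accept=S7,S8,S9,S10 S0-a->S1 S0-b->S2 S1-a->S3 S1-b->S4 S2-a->S5 S2-b->S6 S3-a->S7 S3-b->S8 S4-a->S9 S4-b->S10 S5-a->S11 S5-b->S12 S6-a->S13 S6-b->S14 S7-a->S7 S7-b->S8 S8-a->S9 S8-b->S10 S9-a->S11 S9-b->S12 S10-a->S13 S10-b->S14 S11-a->S7 S11-b->S8 S12-a->S9 S12-b->S10 S13-a->S11 S13-b->S12 S14-a->S13 S14-b->S14

Because acceptance depends on a position counted from the end, the machine has to buffer the most recent 3 symbols. Make each state the string of the last up-to-3 symbols read; on input `x` shift the window left and append `x`. Accept when the buffered window has length 3 and begins with `a`.
With 15 states:
          a    b  
>  S0     S1   S2 
   S1     S3   S4 
   S2     S5   S6 
   S3     S7   S8 
   S4     S9  S10 
   S5    S11  S12 
   S6    S13  S14 
 * S7     S7   S8 
 * S8     S9  S10 
 * S9    S11  S12 
 * S10   S13  S14 
   S11    S7   S8 
   S12    S9  S10 
   S13   S11  S12 
   S14   S13  S14 
(> = start, * = accepting)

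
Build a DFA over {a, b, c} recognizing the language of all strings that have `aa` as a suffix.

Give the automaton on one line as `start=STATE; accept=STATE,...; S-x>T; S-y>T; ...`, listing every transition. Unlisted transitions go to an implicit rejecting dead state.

start=s0; accept=s2; s0-a>s1; s0-b>s0; s0-c>s0; s1-a>s2; s1-b>s0; s1-c>s0; s2-a>s2; s2-b>s0; s2-c>s0

Let each state record the length of the longest suffix of the input read so far that is also a prefix of `aa`. s1 means the last symbol is `a`; s2 means the last 2 symbols are `aa`. Accept only at s2, where the string currently ends in `aa`.
        a   b   c  
>  s0   s1  s0  s0 
   s1   s2  s0  s0 
 * s2   s2  s0  s0 
(> = start, * = accepting)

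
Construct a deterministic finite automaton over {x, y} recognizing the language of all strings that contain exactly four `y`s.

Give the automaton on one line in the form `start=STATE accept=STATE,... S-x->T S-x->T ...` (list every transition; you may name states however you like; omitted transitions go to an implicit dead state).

start=q0 accept=q4 q0-x->q0 q0-y->q1 q1-x->q1 q1-y->q2 q2-x->q2 q2-y->q3 q3-x->q3 q3-y->q4 q4-x->q4 q4-y->q5 q5-x->q5 q5-y->q5

Only the number of `y`s matters, and only up to 5. Make a chain q0 → q1 → q2 → q3 → q4 → q5 advanced by each `y` (with q5 absorbing); every other symbol self-loops. The accepting set is {q4}.
        x   y  
>  q0   q0  q1 
   q1   q1  q2 
   q2   q2  q3 
   q3   q3  q4 
 * q4   q4  q5 
   q5   q5  q5 
(> = start, * = accepting)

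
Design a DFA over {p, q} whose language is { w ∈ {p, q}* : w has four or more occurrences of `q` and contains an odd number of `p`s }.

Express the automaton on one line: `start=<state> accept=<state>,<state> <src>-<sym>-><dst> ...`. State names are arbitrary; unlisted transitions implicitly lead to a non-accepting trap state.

start=S0 accept=S9 S0-p->S1 S0-q->S2 S1-p->S0 S1-q->S3 S2-p->S3 S2-q->S4 S3-p->S2 S3-q->S5 S4-p->S5 S4-q->S6 S5-p->S4 S5-q->S7 S6-p->S7 S6-q->S8 S7-p->S6 S7-q->S9 S8-p->S9 S8-q->S8 S9-p->S8 S9-q->S9

Build one automaton per condition and run them in lockstep. The first has 6 states tracking the count of `q`s, saturating at 5; the second has 2 states tracking the count of `p`s modulo 2. A product state is a pair (one from each), accepting exactly when both do. After merging equivalent states the machine shrinks.
With 10 states:
        p   q  
>  S0   S1  S2 
   S1   S0  S3 
   S2   S3  S4 
   S3   S2  S5 
   S4   S5  S6 
   S5   S4  S7 
   S6   S7  S8 
   S7   S6  S9 
   S8   S9  S8 
 * S9   S8  S9 
(> = start, * = accepting)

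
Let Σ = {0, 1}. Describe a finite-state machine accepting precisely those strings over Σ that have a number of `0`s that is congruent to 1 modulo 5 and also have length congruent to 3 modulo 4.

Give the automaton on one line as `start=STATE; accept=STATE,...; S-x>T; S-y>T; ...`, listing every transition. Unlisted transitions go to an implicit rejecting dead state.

start=s0; accept=s8; s0-0>s1; s0-1>s2; s1-0>s3; s1-1>s4; s2-0>s4; s2-1>s5; s3-0>s6; s3-1>s7; s4-0>s7; s4-1>s8; s5-0>s8; s5-1>s9; s6-0>s10; s6-1>s11; s7-0>s11; s7-1>s12; s8-0>s12; s8-1>s13; s9-0>s13; s9-1>s0; s10-0>s2; s10-1>s14; s11-0>s14; s11-1>s15; s12-0>s15; s12-1>s16; s13-0>s16; s13-1>s1; s14-0>s5; s14-1>s17; s15-0>s17; s15-1>s18; s16-0>s18; s16-1>s3; s17-0>s9; s17-1>s19; s18-0>s19; s18-1>s6; s19-0>s0; s19-1>s10

Handle the two conditions separately and then intersect. One (5 states) tracks the count of `0`s modulo 5; the other (4 states) tracks the input length modulo 4. Each combined state is a pair, one component from each; accept when both components accept.
With 20 states:
          0    1  
>  s0     s1   s2 
   s1     s3   s4 
   s2     s4   s5 
   s3     s6   s7 
   s4     s7   s8 
   s5     s8   s9 
   s6    s10  s11 
   s7    s11  s12 
 * s8    s12  s13 
   s9    s13   s0 
   s10    s2  s14 
   s11   s14  s15 
   s12   s15  s16 
   s13   s16   s1 
   s14    s5  s17 
   s15   s17  s18 
   s16   s18   s3 
   s17    s9  s19 
   s18   s19   s6 
   s19    s0  s10 
(> = start, * = accepting)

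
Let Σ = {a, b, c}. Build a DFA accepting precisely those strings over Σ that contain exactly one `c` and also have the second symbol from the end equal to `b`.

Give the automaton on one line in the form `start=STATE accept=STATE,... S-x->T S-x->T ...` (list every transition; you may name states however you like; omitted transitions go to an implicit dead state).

start=q0 accept=q3,q6 q0-a->q0 q0-b->q1 q0-c->q2 q1-a->q0 q1-b->q1 q1-c->q3 q2-a->q2 q2-b->q4 q2-c->q5 q3-a->q2 q3-b->q4 q3-c->q5 q4-a->q3 q4-b->q6 q4-c->q5 q5-a->q5 q5-b->q5 q5-c->q5 q6-a->q3 q6-b->q6 q6-c->q5

Build one automaton per condition and run them in lockstep. One (3 states) tracks the count of `c`s, saturating at 2; the other (13 states) tracks the last 2 symbols read. Each combined state is a pair, one component from each; accept when both components accept. After merging equivalent states the machine shrinks.
With 7 states:
        a   b   c  
>  q0   q0  q1  q2 
   q1   q0  q1  q3 
   q2   q2  q4  q5 
 * q3   q2  q4  q5 
   q4   q3  q6  q5 
   q5   q5  q5  q5 
 * q6   q3  q6  q5 
(> = start, * = accepting)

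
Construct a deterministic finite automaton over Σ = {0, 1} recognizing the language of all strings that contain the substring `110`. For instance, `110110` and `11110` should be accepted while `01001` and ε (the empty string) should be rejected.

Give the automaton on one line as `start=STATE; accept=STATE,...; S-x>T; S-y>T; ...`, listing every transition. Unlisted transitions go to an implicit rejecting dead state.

start=S0; accept=S3; S0-0>S0; S0-1>S1; S1-0>S0; S1-1>S2; S2-0>S3; S2-1>S2; S3-0>S3; S3-1>S3

States S0..S2 record the length of the longest prefix of `110` that matches the current input suffix. Reaching S3 means `110` has been seen, and we stay there forever. Accept from S3.
4 states suffice.
        0   1  
>  S0   S0  S1 
   S1   S0  S2 
   S2   S3  S2 
 * S3   S3  S3 
(> = start, * = accepting)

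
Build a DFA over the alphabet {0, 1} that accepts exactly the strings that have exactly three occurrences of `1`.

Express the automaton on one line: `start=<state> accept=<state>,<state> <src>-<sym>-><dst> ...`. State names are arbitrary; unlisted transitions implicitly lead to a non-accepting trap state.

Only the number of `1`s matters, and only up to 4. Make a chain q0 → q1 → q2 → q3 → q4 advanced by each `1` (with q4 absorbing); every other symbol self-loops. The accepting set is {q3}.
5 states suffice.
        0   1  
>  q0   q0  q1 
   q1   q1  q2 
   q2   q2  q3 
 * q3   q3  q4 
   q4   q4  q4 
(> = start, * = accepting)

start=q0 accept=q3 q0-0->q0 q0-1->q1 q1-0->q1 q1-1->q2 q2-0->q2 q2-1->q3 q3-0->q3 q3-1->q4 q4-0->q4 q4-1->q4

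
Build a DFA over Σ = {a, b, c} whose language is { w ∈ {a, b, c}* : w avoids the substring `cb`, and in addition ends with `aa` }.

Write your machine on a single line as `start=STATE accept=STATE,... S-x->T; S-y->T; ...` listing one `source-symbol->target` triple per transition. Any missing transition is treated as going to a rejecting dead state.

Run two small machines in parallel and take their product. The first has 3 states tracking partial matches of the forbidden pattern `cb`; the second has 3 states tracking how much of the suffix `aa` has currently been matched. A product state is a pair (one from each), accepting exactly when both do. After merging equivalent states the machine shrinks.
With 5 states:
        a   b   c  
>  S0   S1  S0  S2 
   S1   S3  S0  S2 
   S2   S1  S4  S2 
 * S3   S3  S0  S2 
   S4   S4  S4  S4 
(> = start, * = accepting)

start=S0; accept=S3; S0-a->S1; S0-b->S0; S0-c->S2; S1-a->S3; S1-b->S0; S1-c->S2; S2-a->S1; S2-b->S4; S2-c->S2; S3-a->S3; S3-b->S0; S3-c->S2; S4-a->S4; S4-b->S4; S4-c->S4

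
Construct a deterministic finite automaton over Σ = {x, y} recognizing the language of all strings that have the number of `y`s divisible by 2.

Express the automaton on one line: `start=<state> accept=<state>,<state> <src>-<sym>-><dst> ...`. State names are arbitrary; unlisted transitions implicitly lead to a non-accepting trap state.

Keep the running count of `y`s modulo 2: each `y` advances along the cycle q0 → q1 → q0 while other symbols loop. Accept at q0.
With 2 states:
        x   y  
>* q0   q0  q1 
   q1   q1  q0 
(> = start, * = accepting)

start=q0 accept=q0 q0-x->q0 q0-y->q1 q1-x->q1 q1-y->q0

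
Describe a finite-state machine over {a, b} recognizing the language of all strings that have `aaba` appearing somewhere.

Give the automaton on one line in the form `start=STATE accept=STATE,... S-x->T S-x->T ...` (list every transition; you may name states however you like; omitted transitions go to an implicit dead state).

start=s0 accept=s4 s0-a->s1 s0-b->s0 s1-a->s2 s1-b->s0 s2-a->s2 s2-b->s3 s3-a->s4 s3-b->s0 s4-a->s4 s4-b->s4

Track how much of `aaba` has been matched so far: state s0 is no progress, s4 is the absorbing accept state reached once `aaba` has occurred. Intermediate states record partial matches; on a mismatch, fall back to the longest reusable overlap.
5 states suffice.
        a   b  
>  s0   s1  s0 
   s1   s2  s0 
   s2   s2  s3 
   s3   s4  s0 
 * s4   s4  s4 
(> = start, * = accepting)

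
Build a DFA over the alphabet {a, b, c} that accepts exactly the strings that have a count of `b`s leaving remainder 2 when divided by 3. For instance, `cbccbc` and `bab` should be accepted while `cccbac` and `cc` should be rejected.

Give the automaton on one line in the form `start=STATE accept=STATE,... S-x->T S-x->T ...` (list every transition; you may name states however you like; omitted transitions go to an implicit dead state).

Keep the running count of `b`s modulo 3: each `b` advances along the cycle q0 → q1 → q2 → q0 while other symbols loop. Accept at q2.
A 3-state machine:
        a   b   c  
>  q0   q0  q1  q0 
   q1   q1  q2  q1 
 * q2   q2  q0  q2 
(> = start, * = accepting)

start=q0 accept=q2 q0-a->q0 q0-b->q1 q0-c->q0 q1-a->q1 q1-b->q2 q1-c->q1 q2-a->q2 q2-b->q0 q2-c->q2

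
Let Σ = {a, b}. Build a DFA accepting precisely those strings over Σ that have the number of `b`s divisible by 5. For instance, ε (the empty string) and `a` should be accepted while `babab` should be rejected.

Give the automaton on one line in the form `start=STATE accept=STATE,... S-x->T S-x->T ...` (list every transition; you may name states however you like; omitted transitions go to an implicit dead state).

start=s0 accept=s0 s0-a->s0 s0-b->s1 s1-a->s1 s1-b->s2 s2-a->s2 s2-b->s3 s3-a->s3 s3-b->s4 s4-a->s4 s4-b->s0

The only thing that matters is how many `b`s have appeared, reduced mod 5. Use one state per residue: s0 for 0, …, s4 for 4. Reading `b` moves to the next residue; anything else stays put. s0 is accepting.
        a   b  
>* s0   s0  s1 
   s1   s1  s2 
   s2   s2  s3 
   s3   s3  s4 
   s4   s4  s0 
(> = start, * = accepting)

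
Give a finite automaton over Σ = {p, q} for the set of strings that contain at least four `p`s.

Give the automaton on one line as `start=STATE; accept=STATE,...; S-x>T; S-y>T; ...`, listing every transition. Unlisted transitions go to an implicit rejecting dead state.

start=A; accept=E,F; A-p>B; A-q>A; B-p>C; B-q>B; C-p>D; C-q>C; D-p>E; D-q>D; E-p>F; E-q>E; F-p>F; F-q>F

Only the number of `p`s matters, and only up to 5. Make a chain A → B → C → D → E → F advanced by each `p` (with F absorbing); every other symbol self-loops. The accepting set is {E, F}.
6 states suffice.
       p  q 
>  A   B  A 
   B   C  B 
   C   D  C 
   D   E  D 
 * E   F  E 
 * F   F  F 
(> = start, * = accepting)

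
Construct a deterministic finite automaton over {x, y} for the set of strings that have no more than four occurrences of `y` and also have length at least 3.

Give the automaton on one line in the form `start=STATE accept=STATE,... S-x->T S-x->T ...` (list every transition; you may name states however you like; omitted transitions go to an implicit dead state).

start=q0 accept=q6,q7,q8,q9,q10,q11,q12,q13,q14 q0-x->q1 q0-y->q2 q1-x->q3 q1-y->q4 q2-x->q4 q2-y->q5 q3-x->q6 q3-y->q7 q4-x->q7 q4-y->q8 q5-x->q8 q5-y->q9 q6-x->q10 q6-y->q11 q7-x->q11 q7-y->q12 q8-x->q12 q8-y->q13 q9-x->q13 q9-y->q14 q10-x->q10 q10-y->q11 q11-x->q11 q11-y->q12 q12-x->q12 q12-y->q13 q13-x->q13 q13-y->q14 q14-x->q14 q14-y->q15 q15-x->q15 q15-y->q15

Run two small machines in parallel and take their product. One (6 states) tracks the count of `y`s, saturating at 5; the other (5 states) tracks the input length, saturating at 4. Each combined state is a pair, one component from each; accept when both components accept.
With 16 states:
          x    y  
>  q0     q1   q2 
   q1     q3   q4 
   q2     q4   q5 
   q3     q6   q7 
   q4     q7   q8 
   q5     q8   q9 
 * q6    q10  q11 
 * q7    q11  q12 
 * q8    q12  q13 
 * q9    q13  q14 
 * q10   q10  q11 
 * q11   q11  q12 
 * q12   q12  q13 
 * q13   q13  q14 
 * q14   q14  q15 
   q15   q15  q15 
(> = start, * = accepting)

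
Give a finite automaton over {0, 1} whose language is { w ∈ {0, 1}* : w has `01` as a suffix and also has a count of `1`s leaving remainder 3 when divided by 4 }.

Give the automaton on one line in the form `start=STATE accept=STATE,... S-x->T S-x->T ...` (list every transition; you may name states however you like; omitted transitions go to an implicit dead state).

start=s0 accept=s9 s0-0->s1 s0-1->s2 s1-0->s1 s1-1->s3 s2-0->s4 s2-1->s5 s3-0->s4 s3-1->s5 s4-0->s4 s4-1->s6 s5-0->s7 s5-1->s8 s6-0->s7 s6-1->s8 s7-0->s7 s7-1->s9 s8-0->s10 s8-1->s0 s9-0->s10 s9-1->s0 s10-0->s10 s10-1->s11 s11-0->s1 s11-1->s2

Run two small machines in parallel and take their product. The first has 3 states tracking how much of the suffix `01` has currently been matched; the second has 4 states tracking the count of `1`s modulo 4. A product state is a pair (one from each), accepting exactly when both do.
A 12-state machine:
          0    1  
>  s0     s1   s2 
   s1     s1   s3 
   s2     s4   s5 
   s3     s4   s5 
   s4     s4   s6 
   s5     s7   s8 
   s6     s7   s8 
   s7     s7   s9 
   s8    s10   s0 
 * s9    s10   s0 
   s10   s10  s11 
   s11    s1   s2 
(> = start, * = accepting)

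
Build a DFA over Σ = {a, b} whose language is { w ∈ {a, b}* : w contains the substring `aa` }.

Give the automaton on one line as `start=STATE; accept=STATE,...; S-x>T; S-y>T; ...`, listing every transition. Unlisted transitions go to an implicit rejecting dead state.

States q0..q1 record the length of the longest prefix of `aa` that matches the current input suffix. Reaching q2 means `aa` has been seen, and we stay there forever. Accept from q2.
3 states suffice.
        a   b  
>  q0   q1  q0 
   q1   q2  q0 
 * q2   q2  q2 
(> = start, * = accepting)

start=q0; accept=q2; q0-a>q1; q0-b>q0; q1-a>q2; q1-b>q0; q2-a>q2; q2-b>q2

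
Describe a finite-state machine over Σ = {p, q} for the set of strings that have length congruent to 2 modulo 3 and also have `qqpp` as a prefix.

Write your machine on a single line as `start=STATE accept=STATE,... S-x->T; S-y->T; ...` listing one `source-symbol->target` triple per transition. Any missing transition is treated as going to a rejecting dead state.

Run two small machines in parallel and take their product. The first has 3 states tracking the input length modulo 3; the second has 6 states tracking whether the input so far still matches the prefix `qqpp`. A product state is a pair (one from each), accepting exactly when both do. Equivalent product states are then merged.
With 8 states:
        p   q  
>  S0   S1  S2 
   S1   S1  S1 
   S2   S1  S3 
   S3   S4  S1 
   S4   S5  S1 
   S5   S6  S6 
 * S6   S7  S7 
   S7   S5  S5 
(> = start, * = accepting)

start=S0; accept=S6; S0-p->S1; S0-q->S2; S1-p->S1; S1-q->S1; S2-p->S1; S2-q->S3; S3-p->S4; S3-q->S1; S4-p->S5; S4-q->S1; S5-p->S6; S5-q->S6; S6-p->S7; S6-q->S7; S7-p->S5; S7-q->S5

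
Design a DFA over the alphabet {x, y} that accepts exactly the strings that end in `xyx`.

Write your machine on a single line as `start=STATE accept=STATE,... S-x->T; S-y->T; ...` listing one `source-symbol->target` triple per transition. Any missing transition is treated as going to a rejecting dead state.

Let each state record the length of the longest suffix of the input read so far that is also a prefix of `xyx`. q1 means the last symbol is `x`; q2 means the last 2 symbols are `xy`; q3 means the last 3 symbols are `xyx`. Accept only at q3, where the string currently ends in `xyx`.
With 4 states:
        x   y  
>  q0   q1  q0 
   q1   q1  q2 
   q2   q3  q0 
 * q3   q1  q2 
(> = start, * = accepting)

start=q0; accept=q3; q0-x->q1; q0-y->q0; q1-x->q1; q1-y->q2; q2-x->q3; q2-y->q0; q3-x->q1; q3-y->q2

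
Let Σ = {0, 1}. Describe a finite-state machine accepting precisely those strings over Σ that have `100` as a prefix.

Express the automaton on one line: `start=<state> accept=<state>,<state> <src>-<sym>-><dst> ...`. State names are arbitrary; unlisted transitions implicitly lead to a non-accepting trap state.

start=s0 accept=s3 s0-0->s4 s0-1->s1 s1-0->s2 s1-1->s4 s2-0->s3 s2-1->s4 s3-0->s3 s3-1->s3 s4-0->s4 s4-1->s4

Walk along `100` while the input agrees: from s0 take `1` to s1, and so on. Any deviation drops to the rejecting sink s4. Once s3 is reached the prefix is confirmed and every continuation is accepted.
5 states suffice.
        0   1  
>  s0   s4  s1 
   s1   s2  s4 
   s2   s3  s4 
 * s3   s3  s3 
   s4   s4  s4 
(> = start, * = accepting)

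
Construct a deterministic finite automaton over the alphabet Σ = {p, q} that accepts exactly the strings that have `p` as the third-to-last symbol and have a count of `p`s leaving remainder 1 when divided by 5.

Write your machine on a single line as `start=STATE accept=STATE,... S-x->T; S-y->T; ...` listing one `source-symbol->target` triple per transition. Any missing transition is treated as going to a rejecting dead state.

Build one automaton per condition and run them in lockstep. One (15 states) tracks the last 3 symbols read; the other (5 states) tracks the count of `p`s modulo 5. Each combined state is a pair, one component from each; accept when both components accept. After merging equivalent states the machine shrinks.
A 16-state machine:
          p    q  
>  s0     s1   s0 
   s1     s2   s3 
   s2     s4   s2 
   s3     s2   s5 
   s4     s6   s4 
 * s5     s2   s7 
   s6     s8   s9 
   s7     s2   s7 
   s8    s10  s11 
   s9    s12   s9 
 * s10    s2  s13 
   s11   s14   s0 
   s12   s15  s11 
 * s13    s2   s5 
 * s14    s2   s3 
   s15    s2  s13 
(> = start, * = accepting)

start=s0; accept=s5,s10,s13,s14; s0-p->s1; s0-q->s0; s1-p->s2; s1-q->s3; s2-p->s4; s2-q->s2; s3-p->s2; s3-q->s5; s4-p->s6; s4-q->s4; s5-p->s2; s5-q->s7; s6-p->s8; s6-q->s9; s7-p->s2; s7-q->s7; s8-p->s10; s8-q->s11; s9-p->s12; s9-q->s9; s10-p->s2; s10-q->s13; s11-p->s14; s11-q->s0; s12-p->s15; s12-q->s11; s13-p->s2; s13-q->s5; s14-p->s2; s14-q->s3; s15-p->s2; s15-q->s13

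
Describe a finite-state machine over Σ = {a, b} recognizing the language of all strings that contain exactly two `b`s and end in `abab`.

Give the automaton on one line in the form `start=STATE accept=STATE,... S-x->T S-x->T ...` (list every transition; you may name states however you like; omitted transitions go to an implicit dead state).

Run two small machines in parallel and take their product. The first has 4 states tracking the count of `b`s, saturating at 3; the second has 5 states tracking how much of the suffix `abab` has currently been matched. A product state is a pair (one from each), accepting exactly when both do.
16 states suffice.
          a    b  
>  S0     S1   S2 
   S1     S1   S3 
   S2     S4   S5 
   S3     S6   S5 
   S4     S4   S7 
   S5     S8   S9 
   S6     S4  S10 
   S7    S11   S9 
   S8     S8  S12 
   S9    S13   S9 
 * S10   S11   S9 
   S11    S8  S14 
   S12   S15   S9 
   S13   S13  S12 
   S14   S15   S9 
   S15   S13  S14 
(> = start, * = accepting)

start=S0 accept=S10 S0-a->S1 S0-b->S2 S1-a->S1 S1-b->S3 S2-a->S4 S2-b->S5 S3-a->S6 S3-b->S5 S4-a->S4 S4-b->S7 S5-a->S8 S5-b->S9 S6-a->S4 S6-b->S10 S7-a->S11 S7-b->S9 S8-a->S8 S8-b->S12 S9-a->S13 S9-b->S9 S10-a->S11 S10-b->S9 S11-a->S8 S11-b->S14 S12-a->S15 S12-b->S9 S13-a->S13 S13-b->S12 S14-a->S15 S14-b->S9 S15-a->S13 S15-b->S14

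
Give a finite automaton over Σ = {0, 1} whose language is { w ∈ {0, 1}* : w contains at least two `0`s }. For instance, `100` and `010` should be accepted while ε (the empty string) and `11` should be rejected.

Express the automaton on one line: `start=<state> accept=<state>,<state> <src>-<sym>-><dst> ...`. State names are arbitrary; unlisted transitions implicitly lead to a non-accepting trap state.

Only the number of `0`s matters, and only up to 3. Make a chain S0 → S1 → S2 → S3 advanced by each `0` (with S3 absorbing); every other symbol self-loops. The accepting set is {S2, S3}.
        0   1  
>  S0   S1  S0 
   S1   S2  S1 
 * S2   S3  S2 
 * S3   S3  S3 
(> = start, * = accepting)

start=S0 accept=S2,S3 S0-0->S1 S0-1->S0 S1-0->S2 S1-1->S1 S2-0->S3 S2-1->S2 S3-0->S3 S3-1->S3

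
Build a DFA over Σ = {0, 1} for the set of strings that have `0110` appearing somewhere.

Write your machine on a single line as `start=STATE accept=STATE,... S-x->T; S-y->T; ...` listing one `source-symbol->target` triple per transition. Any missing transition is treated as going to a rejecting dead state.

start=A; accept=E; A-0->B; A-1->A; B-0->B; B-1->C; C-0->B; C-1->D; D-0->E; D-1->A; E-0->E; E-1->E

States A..D record the length of the longest prefix of `0110` that matches the current input suffix. Reaching E means `0110` has been seen, and we stay there forever. Accept from E.
       0  1 
>  A   B  A 
   B   B  C 
   C   B  D 
   D   E  A 
 * E   E  E 
(> = start, * = accepting)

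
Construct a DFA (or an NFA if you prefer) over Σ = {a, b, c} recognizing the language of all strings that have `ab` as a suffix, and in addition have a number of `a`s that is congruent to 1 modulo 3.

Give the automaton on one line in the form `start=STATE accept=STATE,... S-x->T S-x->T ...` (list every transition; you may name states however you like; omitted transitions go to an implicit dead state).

start=s0 accept=s3 s0-a->s1 s0-b->s0 s0-c->s0 s1-a->s2 s1-b->s3 s1-c->s4 s2-a->s0 s2-b->s2 s2-c->s2 s3-a->s2 s3-b->s4 s3-c->s4 s4-a->s2 s4-b->s4 s4-c->s4

Build one automaton per condition and run them in lockstep. One (3 states) tracks how much of the suffix `ab` has currently been matched; the other (3 states) tracks the count of `a`s modulo 3. Each combined state is a pair, one component from each; accept when both components accept. Minimizing collapses redundant product states.
5 states suffice.
        a   b   c  
>  s0   s1  s0  s0 
   s1   s2  s3  s4 
   s2   s0  s2  s2 
 * s3   s2  s4  s4 
   s4   s2  s4  s4 
(> = start, * = accepting)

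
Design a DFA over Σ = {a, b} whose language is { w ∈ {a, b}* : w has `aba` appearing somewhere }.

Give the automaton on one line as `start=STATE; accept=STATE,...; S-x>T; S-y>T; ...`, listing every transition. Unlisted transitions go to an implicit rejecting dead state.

Track how much of `aba` has been matched so far: state q0 is no progress, q3 is the absorbing accept state reached once `aba` has occurred. Intermediate states record partial matches; on a mismatch, fall back to the longest reusable overlap.
        a   b  
>  q0   q1  q0 
   q1   q1  q2 
   q2   q3  q0 
 * q3   q3  q3 
(> = start, * = accepting)

start=q0; accept=q3; q0-a>q1; q0-b>q0; q1-a>q1; q1-b>q2; q2-a>q3; q2-b>q0; q3-a>q3; q3-b>q3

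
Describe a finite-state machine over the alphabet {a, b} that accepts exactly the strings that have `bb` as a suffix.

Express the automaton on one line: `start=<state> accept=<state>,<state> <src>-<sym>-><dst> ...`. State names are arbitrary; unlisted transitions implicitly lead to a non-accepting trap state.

start=S0 accept=S2 S0-a->S0 S0-b->S1 S1-a->S0 S1-b->S2 S2-a->S0 S2-b->S2

Remember how much of `bb` the current input suffix matches. State S0 means no match yet; S1 means the last symbol is `b`; S2 means the last 2 symbols are `bb`. Only S2 accepts. On a mismatch, fall back to the longest proper suffix that is still a prefix of `bb`.
        a   b  
>  S0   S0  S1 
   S1   S0  S2 
 * S2   S0  S2 
(> = start, * = accepting)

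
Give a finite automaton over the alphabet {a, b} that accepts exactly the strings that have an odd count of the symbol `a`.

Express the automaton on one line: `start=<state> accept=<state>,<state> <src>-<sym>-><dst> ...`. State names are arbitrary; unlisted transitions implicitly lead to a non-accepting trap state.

The only thing that matters is how many `a`s have appeared, reduced mod 2. Use one state per residue: S0 for 0, …, S1 for 1. Reading `a` moves to the next residue; anything else stays put. S1 is accepting.
With 2 states:
        a   b  
>  S0   S1  S0 
 * S1   S0  S1 
(> = start, * = accepting)

start=S0 accept=S1 S0-a->S1 S0-b->S0 S1-a->S0 S1-b->S1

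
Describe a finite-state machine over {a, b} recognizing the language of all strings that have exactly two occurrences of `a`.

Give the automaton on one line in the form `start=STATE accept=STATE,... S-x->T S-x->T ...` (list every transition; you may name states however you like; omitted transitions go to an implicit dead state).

start=q0 accept=q2 q0-a->q1 q0-b->q0 q1-a->q2 q1-b->q1 q2-a->q3 q2-b->q2 q3-a->q3 q3-b->q3

Count `a`s, saturating at 3: states q0 through q2 mean 0 through 2 `a`s seen; q3 means more than 2. Each `a` increments (capped at q3); other symbols loop. Accept from {q2}.
        a   b  
>  q0   q1  q0 
   q1   q2  q1 
 * q2   q3  q2 
   q3   q3  q3 
(> = start, * = accepting)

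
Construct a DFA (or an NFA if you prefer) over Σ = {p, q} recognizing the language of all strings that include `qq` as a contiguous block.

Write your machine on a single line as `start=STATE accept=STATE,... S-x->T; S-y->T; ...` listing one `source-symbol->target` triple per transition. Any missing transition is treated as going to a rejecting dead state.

start=A; accept=C; A-p->A; A-q->B; B-p->A; B-q->C; C-p->C; C-q->C

States A..B record the length of the longest prefix of `qq` that matches the current input suffix. Reaching C means `qq` has been seen, and we stay there forever. Accept from C.
       p  q 
>  A   A  B 
   B   A  C 
 * C   C  C 
(> = start, * = accepting)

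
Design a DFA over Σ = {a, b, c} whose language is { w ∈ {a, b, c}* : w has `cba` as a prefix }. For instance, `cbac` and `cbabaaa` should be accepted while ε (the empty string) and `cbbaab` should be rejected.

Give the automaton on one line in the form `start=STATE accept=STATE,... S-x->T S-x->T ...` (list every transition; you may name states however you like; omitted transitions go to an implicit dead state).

start=q0 accept=q3 q0-a->q4 q0-b->q4 q0-c->q1 q1-a->q4 q1-b->q2 q1-c->q4 q2-a->q3 q2-b->q4 q2-c->q4 q3-a->q3 q3-b->q3 q3-c->q3 q4-a->q4 q4-b->q4 q4-c->q4

Walk along `cba` while the input agrees: from q0 take `c` to q1, and so on. Any deviation drops to the rejecting sink q4. Once q3 is reached the prefix is confirmed and every continuation is accepted.
With 5 states:
        a   b   c  
>  q0   q4  q4  q1 
   q1   q4  q2  q4 
   q2   q3  q4  q4 
 * q3   q3  q3  q3 
   q4   q4  q4  q4 
(> = start, * = accepting)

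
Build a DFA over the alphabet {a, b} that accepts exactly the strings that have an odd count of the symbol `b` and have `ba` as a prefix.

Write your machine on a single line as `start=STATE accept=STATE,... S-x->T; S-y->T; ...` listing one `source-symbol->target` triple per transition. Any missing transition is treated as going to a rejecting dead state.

Handle the two conditions separately and then intersect. One (2 states) tracks the count of `b`s modulo 2; the other (4 states) tracks whether the input so far still matches the prefix `ba`. Each combined state is a pair, one component from each; accept when both components accept. Minimizing collapses redundant product states.
With 5 states:
        a   b  
>  s0   s1  s2 
   s1   s1  s1 
   s2   s3  s1 
 * s3   s3  s4 
   s4   s4  s3 
(> = start, * = accepting)

start=s0; accept=s3; s0-a->s1; s0-b->s2; s1-a->s1; s1-b->s1; s2-a->s3; s2-b->s1; s3-a->s3; s3-b->s4; s4-a->s4; s4-b->s3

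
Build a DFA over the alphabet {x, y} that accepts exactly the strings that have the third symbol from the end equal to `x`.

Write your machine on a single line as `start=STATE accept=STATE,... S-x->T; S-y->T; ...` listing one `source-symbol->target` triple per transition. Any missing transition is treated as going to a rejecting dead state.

start=q0; accept=q7,q8,q9,q10; q0-x->q1; q0-y->q2; q1-x->q3; q1-y->q4; q2-x->q5; q2-y->q6; q3-x->q7; q3-y->q8; q4-x->q9; q4-y->q10; q5-x->q11; q5-y->q12; q6-x->q13; q6-y->q14; q7-x->q7; q7-y->q8; q8-x->q9; q8-y->q10; q9-x->q11; q9-y->q12; q10-x->q13; q10-y->q14; q11-x->q7; q11-y->q8; q12-x->q9; q12-y->q10; q13-x->q11; q13-y->q12; q14-x->q13; q14-y->q14

A DFA must remember the last 3 symbols (since which symbol is third-to-last isn't known until the input ends). Use one state per possible window of the last ≤3 symbols; accept from those whose window starts with `x`.
15 states suffice.
          x    y  
>  q0     q1   q2 
   q1     q3   q4 
   q2     q5   q6 
   q3     q7   q8 
   q4     q9  q10 
   q5    q11  q12 
   q6    q13  q14 
 * q7     q7   q8 
 * q8     q9  q10 
 * q9    q11  q12 
 * q10   q13  q14 
   q11    q7   q8 
   q12    q9  q10 
   q13   q11  q12 
   q14   q13  q14 
(> = start, * = accepting)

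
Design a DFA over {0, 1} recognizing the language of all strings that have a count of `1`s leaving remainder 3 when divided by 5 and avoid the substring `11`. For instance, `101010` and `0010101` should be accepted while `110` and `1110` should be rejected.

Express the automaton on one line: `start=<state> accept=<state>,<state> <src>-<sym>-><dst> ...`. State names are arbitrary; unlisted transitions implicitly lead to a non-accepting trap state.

Run two small machines in parallel and take their product. One (5 states) tracks the count of `1`s modulo 5; the other (3 states) tracks partial matches of the forbidden pattern `11`. Each combined state is a pair, one component from each; accept when both components accept.
          0    1  
>  S0     S0   S1 
   S1     S2   S3 
   S2     S2   S4 
   S3     S3   S5 
   S4     S6   S5 
   S5     S5   S7 
   S6     S6   S8 
   S7     S7   S9 
 * S8    S10   S7 
   S9     S9  S11 
 * S10   S10  S12 
   S11   S11   S3 
   S12   S13   S9 
   S13   S13  S14 
   S14    S0  S11 
(> = start, * = accepting)

start=S0 accept=S8,S10 S0-0->S0 S0-1->S1 S1-0->S2 S1-1->S3 S2-0->S2 S2-1->S4 S3-0->S3 S3-1->S5 S4-0->S6 S4-1->S5 S5-0->S5 S5-1->S7 S6-0->S6 S6-1->S8 S7-0->S7 S7-1->S9 S8-0->S10 S8-1->S7 S9-0->S9 S9-1->S11 S10-0->S10 S10-1->S12 S11-0->S11 S11-1->S3 S12-0->S13 S12-1->S9 S13-0->S13 S13-1->S14 S14-0->S0 S14-1->S11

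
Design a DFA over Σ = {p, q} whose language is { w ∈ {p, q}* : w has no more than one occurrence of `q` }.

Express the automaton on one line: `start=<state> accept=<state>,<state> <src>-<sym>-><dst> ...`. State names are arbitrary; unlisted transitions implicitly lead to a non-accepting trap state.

Only the number of `q`s matters, and only up to 2. Make a chain A → B → C advanced by each `q` (with C absorbing); every other symbol self-loops. The accepting set is {A, B}.
A 3-state machine:
       p  q 
>* A   A  B 
 * B   B  C 
   C   C  C 
(> = start, * = accepting)

start=A accept=A,B A-p->A A-q->B B-p->B B-q->C C-p->C C-q->C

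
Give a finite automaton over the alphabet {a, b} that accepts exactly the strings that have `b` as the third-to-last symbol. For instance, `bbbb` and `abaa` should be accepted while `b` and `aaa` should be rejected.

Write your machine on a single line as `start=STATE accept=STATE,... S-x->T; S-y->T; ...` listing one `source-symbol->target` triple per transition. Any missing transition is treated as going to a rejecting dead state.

A DFA must remember the last 3 symbols (since which symbol is third-to-last isn't known until the input ends). Use one state per possible window of the last ≤3 symbols; accept from those whose window starts with `b`.
With 15 states:
          a    b  
>  s0     s1   s2 
   s1     s3   s4 
   s2     s5   s6 
   s3     s7   s8 
   s4     s9  s10 
   s5    s11  s12 
   s6    s13  s14 
   s7     s7   s8 
   s8     s9  s10 
   s9    s11  s12 
   s10   s13  s14 
 * s11    s7   s8 
 * s12    s9  s10 
 * s13   s11  s12 
 * s14   s13  s14 
(> = start, * = accepting)

start=s0; accept=s11,s12,s13,s14; s0-a->s1; s0-b->s2; s1-a->s3; s1-b->s4; s2-a->s5; s2-b->s6; s3-a->s7; s3-b->s8; s4-a->s9; s4-b->s10; s5-a->s11; s5-b->s12; s6-a->s13; s6-b->s14; s7-a->s7; s7-b->s8; s8-a->s9; s8-b->s10; s9-a->s11; s9-b->s12; s10-a->s13; s10-b->s14; s11-a->s7; s11-b->s8; s12-a->s9; s12-b->s10; s13-a->s11; s13-b->s12; s14-a->s13; s14-b->s14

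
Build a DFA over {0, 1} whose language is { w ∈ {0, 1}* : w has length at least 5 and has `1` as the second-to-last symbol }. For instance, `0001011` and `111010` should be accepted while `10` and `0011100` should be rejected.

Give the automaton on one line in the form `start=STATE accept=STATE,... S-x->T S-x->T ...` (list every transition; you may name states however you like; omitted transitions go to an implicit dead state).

start=A accept=R,S,V,W A-0->B A-1->C B-0->D B-1->E C-0->F C-1->G D-0->H D-1->I E-0->J E-1->K F-0->H F-1->I G-0->J G-1->K H-0->L H-1->M I-0->N I-1->O J-0->L J-1->M K-0->N K-1->O L-0->P L-1->Q M-0->R M-1->S N-0->P N-1->Q O-0->R O-1->S P-0->T P-1->U Q-0->V Q-1->W R-0->T R-1->U S-0->V S-1->W T-0->T T-1->U U-0->V U-1->W V-0->T V-1->U W-0->V W-1->W

Handle the two conditions separately and then intersect. The first has 7 states tracking the input length, saturating at 6; the second has 7 states tracking the last 2 symbols read. A product state is a pair (one from each), accepting exactly when both do.
       0  1 
>  A   B  C 
   B   D  E 
   C   F  G 
   D   H  I 
   E   J  K 
   F   H  I 
   G   J  K 
   H   L  M 
   I   N  O 
   J   L  M 
   K   N  O 
   L   P  Q 
   M   R  S 
   N   P  Q 
   O   R  S 
   P   T  U 
   Q   V  W 
 * R   T  U 
 * S   V  W 
   T   T  U 
   U   V  W 
 * V   T  U 
 * W   V  W 
(> = start, * = accepting)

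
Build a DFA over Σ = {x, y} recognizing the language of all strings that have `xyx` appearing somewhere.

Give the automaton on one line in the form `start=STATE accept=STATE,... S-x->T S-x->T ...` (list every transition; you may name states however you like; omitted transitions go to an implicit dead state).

start=S0 accept=S3 S0-x->S1 S0-y->S0 S1-x->S1 S1-y->S2 S2-x->S3 S2-y->S0 S3-x->S3 S3-y->S3

States S0..S2 record the length of the longest prefix of `xyx` that matches the current input suffix. Reaching S3 means `xyx` has been seen, and we stay there forever. Accept from S3.
        x   y  
>  S0   S1  S0 
   S1   S1  S2 
   S2   S3  S0 
 * S3   S3  S3 
(> = start, * = accepting)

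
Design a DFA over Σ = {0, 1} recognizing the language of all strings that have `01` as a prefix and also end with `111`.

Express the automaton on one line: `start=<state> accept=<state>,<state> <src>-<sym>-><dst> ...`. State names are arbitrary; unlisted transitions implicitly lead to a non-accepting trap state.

start=A accept=J A-0->B A-1->C B-0->D B-1->E C-0->D C-1->F D-0->D D-1->C E-0->G E-1->H F-0->D F-1->I G-0->G G-1->E H-0->G H-1->J I-0->D I-1->I J-0->G J-1->J

Handle the two conditions separately and then intersect. The first has 4 states tracking whether the input so far still matches the prefix `01`; the second has 4 states tracking how much of the suffix `111` has currently been matched. A product state is a pair (one from each), accepting exactly when both do.
       0  1 
>  A   B  C 
   B   D  E 
   C   D  F 
   D   D  C 
   E   G  H 
   F   D  I 
   G   G  E 
   H   G  J 
   I   D  I 
 * J   G  J 
(> = start, * = accepting)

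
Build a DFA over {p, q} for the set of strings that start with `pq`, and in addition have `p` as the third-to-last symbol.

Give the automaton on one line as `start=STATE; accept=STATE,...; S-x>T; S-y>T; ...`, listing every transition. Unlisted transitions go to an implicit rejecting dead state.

start=s0; accept=s4,s5,s9,s10; s0-p>s1; s0-q>s2; s1-p>s2; s1-q>s3; s2-p>s2; s2-q>s2; s3-p>s4; s3-q>s5; s4-p>s6; s4-q>s3; s5-p>s7; s5-q>s8; s6-p>s9; s6-q>s10; s7-p>s6; s7-q>s3; s8-p>s7; s8-q>s8; s9-p>s9; s9-q>s10; s10-p>s4; s10-q>s5

Handle the two conditions separately and then intersect. One (4 states) tracks whether the input so far still matches the prefix `pq`; the other (15 states) tracks the last 3 symbols read. Each combined state is a pair, one component from each; accept when both components accept. Minimizing collapses redundant product states.
An 11-state machine:
          p    q  
>  s0     s1   s2 
   s1     s2   s3 
   s2     s2   s2 
   s3     s4   s5 
 * s4     s6   s3 
 * s5     s7   s8 
   s6     s9  s10 
   s7     s6   s3 
   s8     s7   s8 
 * s9     s9  s10 
 * s10    s4   s5 
(> = start, * = accepting)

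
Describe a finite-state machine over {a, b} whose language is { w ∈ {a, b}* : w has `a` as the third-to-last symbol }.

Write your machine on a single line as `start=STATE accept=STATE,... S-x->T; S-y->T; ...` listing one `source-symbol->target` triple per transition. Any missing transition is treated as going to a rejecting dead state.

Because acceptance depends on a position counted from the end, the machine has to buffer the most recent 3 symbols. Make each state the string of the last up-to-3 symbols read; on input `x` shift the window left and append `x`. Accept when the buffered window has length 3 and begins with `a`.
A 15-state machine:
          a    b  
>  q0     q1   q2 
   q1     q3   q4 
   q2     q5   q6 
   q3     q7   q8 
   q4     q9  q10 
   q5    q11  q12 
   q6    q13  q14 
 * q7     q7   q8 
 * q8     q9  q10 
 * q9    q11  q12 
 * q10   q13  q14 
   q11    q7   q8 
   q12    q9  q10 
   q13   q11  q12 
   q14   q13  q14 
(> = start, * = accepting)

start=q0; accept=q7,q8,q9,q10; q0-a->q1; q0-b->q2; q1-a->q3; q1-b->q4; q2-a->q5; q2-b->q6; q3-a->q7; q3-b->q8; q4-a->q9; q4-b->q10; q5-a->q11; q5-b->q12; q6-a->q13; q6-b->q14; q7-a->q7; q7-b->q8; q8-a->q9; q8-b->q10; q9-a->q11; q9-b->q12; q10-a->q13; q10-b->q14; q11-a->q7; q11-b->q8; q12-a->q9; q12-b->q10; q13-a->q11; q13-b->q12; q14-a->q13; q14-b->q14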